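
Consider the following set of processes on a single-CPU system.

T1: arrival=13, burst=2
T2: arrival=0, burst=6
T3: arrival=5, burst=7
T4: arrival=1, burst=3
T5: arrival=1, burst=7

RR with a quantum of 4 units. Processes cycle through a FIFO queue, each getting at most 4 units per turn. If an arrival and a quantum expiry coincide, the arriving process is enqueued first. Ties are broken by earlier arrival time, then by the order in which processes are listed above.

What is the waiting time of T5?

12

Gantt: | T2 0-4 | T4 4-7 | T5 7-11 | T2 11-13 | T3 13-17 | T5 17-20 | T1 20-22 | T3 22-25 |
Completion: T1=22  T2=13  T3=25  T4=7  T5=20
Turnaround (C−A): T1=9  T2=13  T3=20  T4=6  T5=19
Waiting(T5) = turnaround − burst = 19 − 7 = 12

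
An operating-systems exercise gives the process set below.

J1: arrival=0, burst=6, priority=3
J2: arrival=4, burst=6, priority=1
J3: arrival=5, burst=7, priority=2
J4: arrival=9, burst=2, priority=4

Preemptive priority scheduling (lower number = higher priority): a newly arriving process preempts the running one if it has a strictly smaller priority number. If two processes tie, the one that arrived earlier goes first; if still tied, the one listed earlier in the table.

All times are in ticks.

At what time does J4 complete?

Schedule: | J1 0-4 | J2 4-10 | J3 10-17 | J1 17-19 | J4 19-21 |
Completion: J1=19  J2=10  J3=17  J4=21

21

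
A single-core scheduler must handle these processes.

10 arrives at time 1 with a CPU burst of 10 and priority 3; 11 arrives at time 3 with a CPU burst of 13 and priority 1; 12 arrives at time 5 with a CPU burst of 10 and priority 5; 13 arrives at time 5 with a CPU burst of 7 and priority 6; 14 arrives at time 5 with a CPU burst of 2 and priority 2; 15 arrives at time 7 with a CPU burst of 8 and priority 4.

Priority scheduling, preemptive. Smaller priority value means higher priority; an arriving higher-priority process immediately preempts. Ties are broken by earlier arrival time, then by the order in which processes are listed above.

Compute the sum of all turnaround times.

Gantt: | idle 0-1 | 10 1-3 | 11 3-16 | 14 16-18 | 10 18-26 | 15 26-34 | 12 34-44 | 13 44-51 |
Completion: 10=26  11=16  12=44  13=51  14=18  15=34
Turnaround (C−A): 10=25  11=13  12=39  13=46  14=13  15=27
Turnaround = completion − arrival: 10=25, 11=13, 12=39, 13=46, 14=13, 15=27
Total turnaround = 25 + 13 + 39 + 46 + 13 + 27 = 163

163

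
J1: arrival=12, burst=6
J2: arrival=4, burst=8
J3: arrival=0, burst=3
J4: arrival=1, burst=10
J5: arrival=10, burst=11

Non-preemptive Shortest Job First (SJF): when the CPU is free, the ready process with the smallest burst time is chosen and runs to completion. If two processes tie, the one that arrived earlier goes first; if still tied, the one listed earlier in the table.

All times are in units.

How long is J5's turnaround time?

Timeline: | J3 0-3 | J4 3-13 | J1 13-19 | J2 19-27 | J5 27-38 |
Completion: J1=19  J2=27  J3=3  J4=13  J5=38
Turnaround(J5) = completion − arrival = 38 − 10 = 28

28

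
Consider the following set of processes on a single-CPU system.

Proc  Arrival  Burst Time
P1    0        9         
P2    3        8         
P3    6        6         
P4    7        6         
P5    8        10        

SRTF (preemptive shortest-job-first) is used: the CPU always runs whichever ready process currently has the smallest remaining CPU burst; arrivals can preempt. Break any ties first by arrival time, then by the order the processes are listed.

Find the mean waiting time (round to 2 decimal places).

Schedule: | P1 0-9 | P3 9-15 | P4 15-21 | P2 21-29 | P5 29-39 |
Completion: P1=9  P2=29  P3=15  P4=21  P5=39
Waiting times: P1=0, P2=18, P3=3, P4=8, P5=21
Average waiting = (0+18+3+8+21) / 5 = 50/5 = 10.00

10.00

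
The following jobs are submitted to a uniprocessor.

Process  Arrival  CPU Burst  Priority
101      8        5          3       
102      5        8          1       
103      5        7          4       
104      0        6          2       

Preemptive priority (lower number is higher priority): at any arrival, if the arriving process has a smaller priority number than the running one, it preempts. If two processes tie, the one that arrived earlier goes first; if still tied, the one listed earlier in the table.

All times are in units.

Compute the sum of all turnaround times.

54

Schedule: | 104 0-5 | 102 5-13 | 104 13-14 | 101 14-19 | 103 19-26 |
Completion: 101=19  102=13  103=26  104=14
Turnaround = completion − arrival: 101=11, 102=8, 103=21, 104=14
Total turnaround = 11 + 8 + 21 + 14 = 54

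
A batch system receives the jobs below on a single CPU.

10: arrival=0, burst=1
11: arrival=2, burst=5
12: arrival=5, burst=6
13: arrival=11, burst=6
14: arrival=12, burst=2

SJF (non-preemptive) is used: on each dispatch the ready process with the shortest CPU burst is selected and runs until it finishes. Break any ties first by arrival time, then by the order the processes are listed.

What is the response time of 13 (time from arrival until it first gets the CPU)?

Gantt: | 10 0-1 | idle 1-2 | 11 2-7 | 12 7-13 | 14 13-15 | 13 15-21 |
Completion: 10=1  11=7  12=13  13=21  14=15
Response(13) = first start − arrival = 15 − 11 = 4

4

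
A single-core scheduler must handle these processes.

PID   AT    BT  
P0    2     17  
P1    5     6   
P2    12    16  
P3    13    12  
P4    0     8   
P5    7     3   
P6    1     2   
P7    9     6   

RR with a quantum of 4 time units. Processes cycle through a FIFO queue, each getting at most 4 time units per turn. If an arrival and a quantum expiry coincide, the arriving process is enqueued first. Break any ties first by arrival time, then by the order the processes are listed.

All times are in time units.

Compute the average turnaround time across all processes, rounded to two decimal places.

34.13

Timeline: | P4 0-4 | P6 4-6 | P0 6-10 | P4 10-14 | P1 14-18 | P5 18-21 | P7 21-25 | P0 25-29 | P2 29-33 | P3 33-37 | P1 37-39 | P7 39-41 | P0 41-45 | P2 45-49 | P3 49-53 | P0 53-57 | P2 57-61 | P3 61-65 | P0 65-66 | P2 66-70 |
Completion: P0=66  P1=39  P2=70  P3=65  P4=14  P5=21  P6=6  P7=41
Turnaround (C−A): P0=64  P1=34  P2=58  P3=52  P4=14  P5=14  P6=5  P7=32
Turnaround times: P0=64, P1=34, P2=58, P3=52, P4=14, P5=14, P6=5, P7=32
Average turnaround = (64+34+58+52+14+14+5+32) / 8 = 273/8 = 34.13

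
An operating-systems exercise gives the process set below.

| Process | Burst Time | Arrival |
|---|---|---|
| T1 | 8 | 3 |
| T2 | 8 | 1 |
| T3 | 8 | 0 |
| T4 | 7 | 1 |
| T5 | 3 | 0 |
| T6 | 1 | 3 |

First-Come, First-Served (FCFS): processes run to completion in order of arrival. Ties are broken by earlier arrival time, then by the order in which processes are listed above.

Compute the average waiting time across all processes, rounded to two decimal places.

Schedule: | T3 0-8 | T5 8-11 | T2 11-19 | T4 19-26 | T1 26-34 | T6 34-35 |
Completion: T1=34  T2=19  T3=8  T4=26  T5=11  T6=35
Turnaround (C−A): T1=31  T2=18  T3=8  T4=25  T5=11  T6=32
Waiting times: T1=23, T2=10, T3=0, T4=18, T5=8, T6=31
Average waiting = (23+10+0+18+8+31) / 6 = 90/6 = 15.00

15.00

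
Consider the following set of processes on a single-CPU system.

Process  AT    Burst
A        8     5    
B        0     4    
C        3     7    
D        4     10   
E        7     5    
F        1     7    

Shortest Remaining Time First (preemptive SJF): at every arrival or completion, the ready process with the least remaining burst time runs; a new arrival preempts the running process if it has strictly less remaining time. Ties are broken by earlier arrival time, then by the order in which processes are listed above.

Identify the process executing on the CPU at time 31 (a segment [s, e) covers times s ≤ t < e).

D

Timeline: | B 0-4 | F 4-11 | E 11-16 | A 16-21 | C 21-28 | D 28-38 |
Completion: A=21  B=4  C=28  D=38  E=16  F=11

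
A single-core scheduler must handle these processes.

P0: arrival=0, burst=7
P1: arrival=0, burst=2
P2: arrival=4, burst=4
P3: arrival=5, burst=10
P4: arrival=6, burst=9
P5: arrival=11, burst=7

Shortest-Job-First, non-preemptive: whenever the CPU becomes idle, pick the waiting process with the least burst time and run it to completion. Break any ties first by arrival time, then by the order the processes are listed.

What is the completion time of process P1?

Schedule: | P1 0-2 | P0 2-9 | P2 9-13 | P5 13-20 | P4 20-29 | P3 29-39 |
Completion: P0=9  P1=2  P2=13  P3=39  P4=29  P5=20

2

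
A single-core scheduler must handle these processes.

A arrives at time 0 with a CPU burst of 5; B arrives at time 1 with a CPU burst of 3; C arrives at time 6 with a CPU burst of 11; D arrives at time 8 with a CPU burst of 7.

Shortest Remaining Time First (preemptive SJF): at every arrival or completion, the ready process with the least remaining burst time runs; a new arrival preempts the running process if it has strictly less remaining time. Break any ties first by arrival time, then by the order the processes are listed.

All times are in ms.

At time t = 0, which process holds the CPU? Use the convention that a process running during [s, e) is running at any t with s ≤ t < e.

A

Schedule: | A 0-1 | B 1-4 | A 4-8 | D 8-15 | C 15-26 |
Completion: A=8  B=4  C=26  D=15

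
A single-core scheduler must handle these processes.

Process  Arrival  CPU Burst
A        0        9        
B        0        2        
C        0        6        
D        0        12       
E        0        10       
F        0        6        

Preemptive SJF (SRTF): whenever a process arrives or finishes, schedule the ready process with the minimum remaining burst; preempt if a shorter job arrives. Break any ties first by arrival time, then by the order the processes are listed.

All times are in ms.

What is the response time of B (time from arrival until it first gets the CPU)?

0

Gantt: | B 0-2 | C 2-8 | F 8-14 | A 14-23 | E 23-33 | D 33-45 |
Completion: A=23  B=2  C=8  D=45  E=33  F=14
Turnaround (C−A): A=23  B=2  C=8  D=45  E=33  F=14
Response(B) = first start − arrival = 0 − 0 = 0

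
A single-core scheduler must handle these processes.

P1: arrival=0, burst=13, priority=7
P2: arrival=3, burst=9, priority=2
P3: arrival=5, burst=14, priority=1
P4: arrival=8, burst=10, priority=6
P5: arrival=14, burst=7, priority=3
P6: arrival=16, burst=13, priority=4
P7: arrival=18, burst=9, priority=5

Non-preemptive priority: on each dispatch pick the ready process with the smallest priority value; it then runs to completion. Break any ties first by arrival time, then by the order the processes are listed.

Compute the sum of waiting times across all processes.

Timeline: | P1 0-13 | P3 13-27 | P2 27-36 | P5 36-43 | P6 43-56 | P7 56-65 | P4 65-75 |
Completion: P1=13  P2=36  P3=27  P4=75  P5=43  P6=56  P7=65
Turnaround (C−A): P1=13  P2=33  P3=22  P4=67  P5=29  P6=40  P7=47
Waiting = turnaround − burst: P1=0, P2=24, P3=8, P4=57, P5=22, P6=27, P7=38
Total waiting = 0 + 24 + 8 + 57 + 22 + 27 + 38 = 176

176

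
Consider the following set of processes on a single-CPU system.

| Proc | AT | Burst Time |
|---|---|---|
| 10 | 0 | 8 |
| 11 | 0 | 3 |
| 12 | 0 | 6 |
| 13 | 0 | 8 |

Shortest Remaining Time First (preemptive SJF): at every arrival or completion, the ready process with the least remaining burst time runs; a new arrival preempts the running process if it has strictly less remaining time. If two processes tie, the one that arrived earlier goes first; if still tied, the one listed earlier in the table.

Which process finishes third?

Gantt: | 11 0-3 | 12 3-9 | 10 9-17 | 13 17-25 |
Completion: 10=17  11=3  12=9  13=25
Finish order: 11 → 12 → 10 → 13

10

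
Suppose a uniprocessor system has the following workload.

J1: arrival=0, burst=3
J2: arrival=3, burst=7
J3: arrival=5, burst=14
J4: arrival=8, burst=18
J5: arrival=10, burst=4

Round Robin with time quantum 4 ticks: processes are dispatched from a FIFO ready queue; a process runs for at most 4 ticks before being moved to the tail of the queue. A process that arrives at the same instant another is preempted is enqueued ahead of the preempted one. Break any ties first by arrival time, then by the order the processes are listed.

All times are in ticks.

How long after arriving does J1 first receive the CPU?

Gantt: | J1 0-3 | J2 3-7 | J3 7-11 | J2 11-14 | J4 14-18 | J5 18-22 | J3 22-26 | J4 26-30 | J3 30-34 | J4 34-38 | J3 38-40 | J4 40-46 |
Completion: J1=3  J2=14  J3=40  J4=46  J5=22
Turnaround (C−A): J1=3  J2=11  J3=35  J4=38  J5=12
Response(J1) = first start − arrival = 0 − 0 = 0

0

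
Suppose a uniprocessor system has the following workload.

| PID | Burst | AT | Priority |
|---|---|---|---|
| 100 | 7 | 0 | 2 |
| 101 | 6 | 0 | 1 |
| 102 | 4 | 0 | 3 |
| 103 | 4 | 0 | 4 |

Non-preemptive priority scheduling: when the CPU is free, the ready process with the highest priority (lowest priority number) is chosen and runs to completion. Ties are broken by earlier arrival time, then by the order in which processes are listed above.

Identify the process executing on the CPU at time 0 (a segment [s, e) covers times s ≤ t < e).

101

Schedule: | 101 0-6 | 100 6-13 | 102 13-17 | 103 17-21 |
Completion: 100=13  101=6  102=17  103=21
Turnaround (C−A): 100=13  101=6  102=17  103=21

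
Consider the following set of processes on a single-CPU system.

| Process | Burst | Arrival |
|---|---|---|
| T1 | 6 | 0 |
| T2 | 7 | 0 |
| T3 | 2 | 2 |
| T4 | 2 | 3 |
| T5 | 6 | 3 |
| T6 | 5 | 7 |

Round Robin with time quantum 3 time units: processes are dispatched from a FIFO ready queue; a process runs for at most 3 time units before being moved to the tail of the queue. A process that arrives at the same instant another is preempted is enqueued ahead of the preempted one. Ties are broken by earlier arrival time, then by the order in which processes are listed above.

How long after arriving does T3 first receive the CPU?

Schedule: | T1 0-3 | T2 3-6 | T3 6-8 | T4 8-10 | T5 10-13 | T1 13-16 | T2 16-19 | T6 19-22 | T5 22-25 | T2 25-26 | T6 26-28 |
Completion: T1=16  T2=26  T3=8  T4=10  T5=25  T6=28
Response(T3) = first start − arrival = 6 − 2 = 4

4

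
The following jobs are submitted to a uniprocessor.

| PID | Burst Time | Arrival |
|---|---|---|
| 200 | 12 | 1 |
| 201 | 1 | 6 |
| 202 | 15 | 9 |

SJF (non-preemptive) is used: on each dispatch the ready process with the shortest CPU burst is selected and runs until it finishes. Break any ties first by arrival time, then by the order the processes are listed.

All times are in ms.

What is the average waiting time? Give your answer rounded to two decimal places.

Timeline: | idle 0-1 | 200 1-13 | 201 13-14 | 202 14-29 |
Completion: 200=13  201=14  202=29
Turnaround (C−A): 200=12  201=8  202=20
Waiting times: 200=0, 201=7, 202=5
Average waiting = (0+7+5) / 3 = 12/3 = 4.00

4.00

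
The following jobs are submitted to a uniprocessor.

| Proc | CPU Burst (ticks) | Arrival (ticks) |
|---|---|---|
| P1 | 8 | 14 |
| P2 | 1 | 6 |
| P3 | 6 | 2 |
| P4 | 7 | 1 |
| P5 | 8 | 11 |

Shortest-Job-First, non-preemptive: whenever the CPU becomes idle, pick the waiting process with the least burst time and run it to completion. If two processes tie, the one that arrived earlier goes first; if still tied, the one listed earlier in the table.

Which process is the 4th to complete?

P5

Schedule: | idle 0-1 | P4 1-8 | P2 8-9 | P3 9-15 | P5 15-23 | P1 23-31 |
Completion: P1=31  P2=9  P3=15  P4=8  P5=23
Turnaround (C−A): P1=17  P2=3  P3=13  P4=7  P5=12
Finish order: P4 → P2 → P3 → P5 → P1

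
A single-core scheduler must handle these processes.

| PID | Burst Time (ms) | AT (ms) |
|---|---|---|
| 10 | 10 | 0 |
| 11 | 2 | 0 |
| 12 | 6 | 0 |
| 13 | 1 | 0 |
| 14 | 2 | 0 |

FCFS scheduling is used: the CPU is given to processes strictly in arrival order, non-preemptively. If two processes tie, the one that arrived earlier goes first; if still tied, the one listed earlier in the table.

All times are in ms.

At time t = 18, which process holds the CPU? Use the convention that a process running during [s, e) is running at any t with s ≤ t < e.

Timeline: | 10 0-10 | 11 10-12 | 12 12-18 | 13 18-19 | 14 19-21 |
Completion: 10=10  11=12  12=18  13=19  14=21
Turnaround (C−A): 10=10  11=12  12=18  13=19  14=21

13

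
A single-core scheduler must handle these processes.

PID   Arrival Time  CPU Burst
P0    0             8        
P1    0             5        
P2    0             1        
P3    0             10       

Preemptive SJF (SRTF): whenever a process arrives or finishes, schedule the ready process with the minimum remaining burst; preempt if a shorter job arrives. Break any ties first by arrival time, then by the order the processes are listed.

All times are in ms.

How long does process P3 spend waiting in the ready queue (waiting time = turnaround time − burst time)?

14

Schedule: | P2 0-1 | P1 1-6 | P0 6-14 | P3 14-24 |
Completion: P0=14  P1=6  P2=1  P3=24
Waiting(P3) = turnaround − burst = 24 − 10 = 14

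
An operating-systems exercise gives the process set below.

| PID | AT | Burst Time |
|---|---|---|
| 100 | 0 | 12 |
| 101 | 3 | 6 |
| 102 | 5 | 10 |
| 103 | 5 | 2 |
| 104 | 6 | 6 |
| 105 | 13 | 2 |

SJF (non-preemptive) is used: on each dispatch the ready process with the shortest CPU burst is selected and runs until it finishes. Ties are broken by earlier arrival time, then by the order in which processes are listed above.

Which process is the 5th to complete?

Gantt: | 100 0-12 | 103 12-14 | 105 14-16 | 101 16-22 | 104 22-28 | 102 28-38 |
Completion: 100=12  101=22  102=38  103=14  104=28  105=16
Finish order: 100 → 103 → 105 → 101 → 104 → 102

104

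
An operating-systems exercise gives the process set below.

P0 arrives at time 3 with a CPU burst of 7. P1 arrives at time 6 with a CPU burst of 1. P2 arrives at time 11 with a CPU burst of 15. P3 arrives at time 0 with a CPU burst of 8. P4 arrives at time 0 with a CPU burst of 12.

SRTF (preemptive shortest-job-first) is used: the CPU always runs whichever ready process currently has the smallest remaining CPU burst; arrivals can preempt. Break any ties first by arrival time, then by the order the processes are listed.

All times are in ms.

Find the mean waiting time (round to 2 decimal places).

8.00

Timeline: | P3 0-6 | P1 6-7 | P3 7-9 | P0 9-16 | P4 16-28 | P2 28-43 |
Completion: P0=16  P1=7  P2=43  P3=9  P4=28
Waiting times: P0=6, P1=0, P2=17, P3=1, P4=16
Average waiting = (6+0+17+1+16) / 5 = 40/5 = 8.00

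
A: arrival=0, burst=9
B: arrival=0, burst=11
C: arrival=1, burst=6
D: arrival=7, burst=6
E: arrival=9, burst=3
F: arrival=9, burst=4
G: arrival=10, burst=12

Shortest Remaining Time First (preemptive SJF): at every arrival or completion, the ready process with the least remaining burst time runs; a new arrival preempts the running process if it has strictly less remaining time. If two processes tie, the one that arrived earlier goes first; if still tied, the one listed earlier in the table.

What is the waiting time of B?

28

Schedule: | A 0-1 | C 1-7 | D 7-9 | E 9-12 | D 12-16 | F 16-20 | A 20-28 | B 28-39 | G 39-51 |
Completion: A=28  B=39  C=7  D=16  E=12  F=20  G=51
Turnaround (C−A): A=28  B=39  C=6  D=9  E=3  F=11  G=41
Waiting(B) = turnaround − burst = 39 − 11 = 28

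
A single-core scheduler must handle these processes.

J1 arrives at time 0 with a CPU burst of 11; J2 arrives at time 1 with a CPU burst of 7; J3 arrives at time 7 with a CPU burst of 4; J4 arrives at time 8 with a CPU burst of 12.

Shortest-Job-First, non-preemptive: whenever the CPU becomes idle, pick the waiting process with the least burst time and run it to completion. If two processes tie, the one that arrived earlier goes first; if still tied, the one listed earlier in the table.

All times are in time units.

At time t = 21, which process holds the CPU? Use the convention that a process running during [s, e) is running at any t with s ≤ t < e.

Gantt: | J1 0-11 | J3 11-15 | J2 15-22 | J4 22-34 |
Completion: J1=11  J2=22  J3=15  J4=34

J2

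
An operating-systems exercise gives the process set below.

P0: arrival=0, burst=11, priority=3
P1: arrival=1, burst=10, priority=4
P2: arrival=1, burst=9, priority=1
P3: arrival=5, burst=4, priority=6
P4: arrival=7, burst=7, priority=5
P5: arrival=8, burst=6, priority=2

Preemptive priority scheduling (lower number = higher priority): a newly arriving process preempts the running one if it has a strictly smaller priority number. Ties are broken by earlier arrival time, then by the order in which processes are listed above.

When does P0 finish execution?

26

Gantt: | P0 0-1 | P2 1-10 | P5 10-16 | P0 16-26 | P1 26-36 | P4 36-43 | P3 43-47 |
Completion: P0=26  P1=36  P2=10  P3=47  P4=43  P5=16
Turnaround (C−A): P0=26  P1=35  P2=9  P3=42  P4=36  P5=8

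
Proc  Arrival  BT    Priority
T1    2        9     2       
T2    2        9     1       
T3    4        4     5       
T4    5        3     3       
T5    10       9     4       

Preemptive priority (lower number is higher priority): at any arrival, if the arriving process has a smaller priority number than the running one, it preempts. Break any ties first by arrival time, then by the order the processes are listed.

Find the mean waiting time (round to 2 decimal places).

Timeline: | idle 0-2 | T2 2-11 | T1 11-20 | T4 20-23 | T5 23-32 | T3 32-36 |
Completion: T1=20  T2=11  T3=36  T4=23  T5=32
Turnaround (C−A): T1=18  T2=9  T3=32  T4=18  T5=22
Waiting times: T1=9, T2=0, T3=28, T4=15, T5=13
Average waiting = (9+0+28+15+13) / 5 = 65/5 = 13.00

13.00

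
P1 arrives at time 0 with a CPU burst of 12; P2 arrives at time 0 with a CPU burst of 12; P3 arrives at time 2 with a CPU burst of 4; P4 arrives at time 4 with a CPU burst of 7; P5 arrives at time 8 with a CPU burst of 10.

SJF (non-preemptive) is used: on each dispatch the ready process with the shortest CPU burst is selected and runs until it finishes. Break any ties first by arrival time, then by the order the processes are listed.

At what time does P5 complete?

33

Timeline: | P1 0-12 | P3 12-16 | P4 16-23 | P5 23-33 | P2 33-45 |
Completion: P1=12  P2=45  P3=16  P4=23  P5=33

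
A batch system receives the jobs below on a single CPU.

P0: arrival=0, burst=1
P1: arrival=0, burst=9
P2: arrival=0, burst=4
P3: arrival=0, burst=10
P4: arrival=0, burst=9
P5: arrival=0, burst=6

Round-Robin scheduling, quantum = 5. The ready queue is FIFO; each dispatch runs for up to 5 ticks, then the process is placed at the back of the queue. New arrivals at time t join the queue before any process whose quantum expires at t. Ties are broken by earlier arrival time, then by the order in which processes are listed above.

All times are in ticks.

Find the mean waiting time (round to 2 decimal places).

Schedule: | P0 0-1 | P1 1-6 | P2 6-10 | P3 10-15 | P4 15-20 | P5 20-25 | P1 25-29 | P3 29-34 | P4 34-38 | P5 38-39 |
Completion: P0=1  P1=29  P2=10  P3=34  P4=38  P5=39
Turnaround (C−A): P0=1  P1=29  P2=10  P3=34  P4=38  P5=39
Waiting times: P0=0, P1=20, P2=6, P3=24, P4=29, P5=33
Average waiting = (0+20+6+24+29+33) / 6 = 112/6 = 18.67

18.67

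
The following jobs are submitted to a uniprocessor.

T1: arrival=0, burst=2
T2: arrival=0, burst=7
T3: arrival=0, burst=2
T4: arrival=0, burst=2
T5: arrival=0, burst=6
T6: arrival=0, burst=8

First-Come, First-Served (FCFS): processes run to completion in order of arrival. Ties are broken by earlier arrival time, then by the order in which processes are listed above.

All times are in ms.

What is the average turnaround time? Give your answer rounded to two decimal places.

Schedule: | T1 0-2 | T2 2-9 | T3 9-11 | T4 11-13 | T5 13-19 | T6 19-27 |
Completion: T1=2  T2=9  T3=11  T4=13  T5=19  T6=27
Turnaround (C−A): T1=2  T2=9  T3=11  T4=13  T5=19  T6=27
Turnaround times: T1=2, T2=9, T3=11, T4=13, T5=19, T6=27
Average turnaround = (2+9+11+13+19+27) / 6 = 81/6 = 13.50

13.50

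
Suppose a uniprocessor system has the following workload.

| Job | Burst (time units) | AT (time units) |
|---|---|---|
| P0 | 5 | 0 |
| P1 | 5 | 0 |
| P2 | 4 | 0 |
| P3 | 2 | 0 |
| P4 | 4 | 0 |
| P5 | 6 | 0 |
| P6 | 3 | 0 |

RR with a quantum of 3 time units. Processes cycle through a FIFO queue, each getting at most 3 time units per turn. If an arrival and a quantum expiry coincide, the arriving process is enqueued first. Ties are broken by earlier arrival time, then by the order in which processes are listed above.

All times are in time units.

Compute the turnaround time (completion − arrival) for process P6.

20

Timeline: | P0 0-3 | P1 3-6 | P2 6-9 | P3 9-11 | P4 11-14 | P5 14-17 | P6 17-20 | P0 20-22 | P1 22-24 | P2 24-25 | P4 25-26 | P5 26-29 |
Completion: P0=22  P1=24  P2=25  P3=11  P4=26  P5=29  P6=20
Turnaround (C−A): P0=22  P1=24  P2=25  P3=11  P4=26  P5=29  P6=20
Turnaround(P6) = completion − arrival = 20 − 0 = 20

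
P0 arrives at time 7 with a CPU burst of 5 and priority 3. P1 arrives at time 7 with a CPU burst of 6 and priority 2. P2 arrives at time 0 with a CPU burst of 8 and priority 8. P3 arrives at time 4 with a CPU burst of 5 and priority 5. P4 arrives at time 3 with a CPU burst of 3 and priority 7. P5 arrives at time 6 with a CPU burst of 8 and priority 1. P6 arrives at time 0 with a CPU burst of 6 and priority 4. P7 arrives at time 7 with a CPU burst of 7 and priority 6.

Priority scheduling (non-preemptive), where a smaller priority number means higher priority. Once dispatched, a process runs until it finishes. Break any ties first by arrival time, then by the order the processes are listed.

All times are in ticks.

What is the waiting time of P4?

34

Gantt: | P6 0-6 | P5 6-14 | P1 14-20 | P0 20-25 | P3 25-30 | P7 30-37 | P4 37-40 | P2 40-48 |
Completion: P0=25  P1=20  P2=48  P3=30  P4=40  P5=14  P6=6  P7=37
Turnaround (C−A): P0=18  P1=13  P2=48  P3=26  P4=37  P5=8  P6=6  P7=30
Waiting(P4) = turnaround − burst = 37 − 3 = 34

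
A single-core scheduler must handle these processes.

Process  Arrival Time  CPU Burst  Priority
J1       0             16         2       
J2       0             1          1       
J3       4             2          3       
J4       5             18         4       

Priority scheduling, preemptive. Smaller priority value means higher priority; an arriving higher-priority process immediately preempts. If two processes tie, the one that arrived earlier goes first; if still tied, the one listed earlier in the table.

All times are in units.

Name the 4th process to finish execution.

J4

Gantt: | J2 0-1 | J1 1-17 | J3 17-19 | J4 19-37 |
Completion: J1=17  J2=1  J3=19  J4=37
Turnaround (C−A): J1=17  J2=1  J3=15  J4=32
Finish order: J2 → J1 → J3 → J4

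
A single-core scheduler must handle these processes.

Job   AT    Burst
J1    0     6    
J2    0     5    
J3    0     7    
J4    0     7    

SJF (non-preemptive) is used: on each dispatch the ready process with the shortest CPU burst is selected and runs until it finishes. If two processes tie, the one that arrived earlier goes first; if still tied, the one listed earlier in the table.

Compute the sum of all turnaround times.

Schedule: | J2 0-5 | J1 5-11 | J3 11-18 | J4 18-25 |
Completion: J1=11  J2=5  J3=18  J4=25
Turnaround (C−A): J1=11  J2=5  J3=18  J4=25
Turnaround = completion − arrival: J1=11, J2=5, J3=18, J4=25
Total turnaround = 11 + 5 + 18 + 25 = 59

59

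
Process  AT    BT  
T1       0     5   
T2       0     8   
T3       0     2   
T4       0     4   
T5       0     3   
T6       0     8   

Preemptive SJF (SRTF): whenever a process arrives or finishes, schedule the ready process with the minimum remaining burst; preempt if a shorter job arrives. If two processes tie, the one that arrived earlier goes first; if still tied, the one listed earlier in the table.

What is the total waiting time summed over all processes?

52

Gantt: | T3 0-2 | T5 2-5 | T4 5-9 | T1 9-14 | T2 14-22 | T6 22-30 |
Completion: T1=14  T2=22  T3=2  T4=9  T5=5  T6=30
Waiting = turnaround − burst: T1=9, T2=14, T3=0, T4=5, T5=2, T6=22
Total waiting = 9 + 14 + 0 + 5 + 2 + 22 = 52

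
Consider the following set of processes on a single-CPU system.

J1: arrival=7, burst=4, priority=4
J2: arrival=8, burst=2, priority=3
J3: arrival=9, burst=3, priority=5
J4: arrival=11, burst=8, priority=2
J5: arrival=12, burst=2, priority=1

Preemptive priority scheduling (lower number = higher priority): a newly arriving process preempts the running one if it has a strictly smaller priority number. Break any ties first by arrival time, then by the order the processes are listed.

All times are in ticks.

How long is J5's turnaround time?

Gantt: | idle 0-7 | J1 7-8 | J2 8-10 | J1 10-11 | J4 11-12 | J5 12-14 | J4 14-21 | J1 21-23 | J3 23-26 |
Completion: J1=23  J2=10  J3=26  J4=21  J5=14
Turnaround (C−A): J1=16  J2=2  J3=17  J4=10  J5=2
Turnaround(J5) = completion − arrival = 14 − 12 = 2

2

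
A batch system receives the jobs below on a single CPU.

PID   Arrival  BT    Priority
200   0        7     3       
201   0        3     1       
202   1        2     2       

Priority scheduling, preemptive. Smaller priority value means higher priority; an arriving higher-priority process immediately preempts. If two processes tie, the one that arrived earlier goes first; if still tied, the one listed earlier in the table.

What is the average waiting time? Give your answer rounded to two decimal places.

2.33

Gantt: | 201 0-3 | 202 3-5 | 200 5-12 |
Completion: 200=12  201=3  202=5
Turnaround (C−A): 200=12  201=3  202=4
Waiting times: 200=5, 201=0, 202=2
Average waiting = (5+0+2) / 3 = 7/3 = 2.33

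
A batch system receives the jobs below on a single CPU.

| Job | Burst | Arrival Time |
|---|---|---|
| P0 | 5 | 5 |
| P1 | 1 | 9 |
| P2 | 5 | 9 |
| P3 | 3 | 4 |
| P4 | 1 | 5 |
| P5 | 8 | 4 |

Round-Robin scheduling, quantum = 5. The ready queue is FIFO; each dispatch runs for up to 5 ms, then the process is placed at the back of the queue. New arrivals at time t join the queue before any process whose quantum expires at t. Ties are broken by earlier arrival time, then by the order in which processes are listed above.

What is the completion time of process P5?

27

Timeline: | idle 0-4 | P3 4-7 | P5 7-12 | P0 12-17 | P4 17-18 | P1 18-19 | P2 19-24 | P5 24-27 |
Completion: P0=17  P1=19  P2=24  P3=7  P4=18  P5=27
Turnaround (C−A): P0=12  P1=10  P2=15  P3=3  P4=13  P5=23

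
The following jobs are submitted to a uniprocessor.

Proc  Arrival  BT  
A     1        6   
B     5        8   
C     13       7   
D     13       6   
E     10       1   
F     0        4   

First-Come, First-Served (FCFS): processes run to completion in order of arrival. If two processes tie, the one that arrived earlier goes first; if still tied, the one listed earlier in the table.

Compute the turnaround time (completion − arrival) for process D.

19

Gantt: | F 0-4 | A 4-10 | B 10-18 | E 18-19 | C 19-26 | D 26-32 |
Completion: A=10  B=18  C=26  D=32  E=19  F=4
Turnaround (C−A): A=9  B=13  C=13  D=19  E=9  F=4
Turnaround(D) = completion − arrival = 32 − 13 = 19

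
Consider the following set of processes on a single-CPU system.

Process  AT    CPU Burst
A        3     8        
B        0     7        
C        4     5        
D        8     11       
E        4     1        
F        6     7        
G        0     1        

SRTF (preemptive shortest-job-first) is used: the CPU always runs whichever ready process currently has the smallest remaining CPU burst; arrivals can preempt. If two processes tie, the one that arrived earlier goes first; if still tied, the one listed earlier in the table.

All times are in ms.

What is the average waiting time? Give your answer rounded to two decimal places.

7.71

Gantt: | G 0-1 | B 1-4 | E 4-5 | B 5-9 | C 9-14 | F 14-21 | A 21-29 | D 29-40 |
Completion: A=29  B=9  C=14  D=40  E=5  F=21  G=1
Turnaround (C−A): A=26  B=9  C=10  D=32  E=1  F=15  G=1
Waiting times: A=18, B=2, C=5, D=21, E=0, F=8, G=0
Average waiting = (18+2+5+21+0+8+0) / 7 = 54/7 = 7.71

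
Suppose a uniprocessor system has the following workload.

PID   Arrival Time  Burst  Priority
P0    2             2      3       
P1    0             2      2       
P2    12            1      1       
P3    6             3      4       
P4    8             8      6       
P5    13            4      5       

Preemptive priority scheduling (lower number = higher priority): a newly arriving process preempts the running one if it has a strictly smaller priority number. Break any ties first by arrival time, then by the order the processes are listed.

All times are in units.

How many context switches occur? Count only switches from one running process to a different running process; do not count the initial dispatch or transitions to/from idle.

5

Schedule: | P1 0-2 | P0 2-4 | idle 4-6 | P3 6-9 | P4 9-12 | P2 12-13 | P5 13-17 | P4 17-22 |
Completion: P0=4  P1=2  P2=13  P3=9  P4=22  P5=17
Turnaround (C−A): P0=2  P1=2  P2=1  P3=3  P4=14  P5=4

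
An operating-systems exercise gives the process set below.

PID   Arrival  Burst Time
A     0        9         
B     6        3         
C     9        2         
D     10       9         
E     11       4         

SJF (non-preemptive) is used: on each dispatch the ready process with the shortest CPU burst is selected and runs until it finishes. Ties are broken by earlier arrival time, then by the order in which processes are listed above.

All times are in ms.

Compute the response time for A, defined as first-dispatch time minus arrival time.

Timeline: | A 0-9 | C 9-11 | B 11-14 | E 14-18 | D 18-27 |
Completion: A=9  B=14  C=11  D=27  E=18
Turnaround (C−A): A=9  B=8  C=2  D=17  E=7
Response(A) = first start − arrival = 0 − 0 = 0

0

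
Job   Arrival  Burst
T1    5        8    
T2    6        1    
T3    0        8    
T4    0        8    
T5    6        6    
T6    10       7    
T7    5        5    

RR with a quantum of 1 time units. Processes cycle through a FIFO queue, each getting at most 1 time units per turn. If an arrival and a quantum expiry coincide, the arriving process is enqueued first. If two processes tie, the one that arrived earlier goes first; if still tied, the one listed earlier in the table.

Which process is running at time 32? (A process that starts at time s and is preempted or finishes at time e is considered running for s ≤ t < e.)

T3

Gantt: | T3 0-1 | T4 1-2 | T3 2-3 | T4 3-4 | T3 4-5 | T4 5-6 | T1 6-7 | T7 7-8 | T3 8-9 | T2 9-10 | T5 10-11 | T4 11-12 | T1 12-13 | T7 13-14 | T3 14-15 | T6 15-16 | T5 16-17 | T4 17-18 | T1 18-19 | T7 19-20 | T3 20-21 | T6 21-22 | T5 22-23 | T4 23-24 | T1 24-25 | T7 25-26 | T3 26-27 | T6 27-28 | T5 28-29 | T4 29-30 | T1 30-31 | T7 31-32 | T3 32-33 | T6 33-34 | T5 34-35 | T4 35-36 | T1 36-37 | T6 37-38 | T5 38-39 | T1 39-40 | T6 40-41 | T1 41-42 | T6 42-43 |
Completion: T1=42  T2=10  T3=33  T4=36  T5=39  T6=43  T7=32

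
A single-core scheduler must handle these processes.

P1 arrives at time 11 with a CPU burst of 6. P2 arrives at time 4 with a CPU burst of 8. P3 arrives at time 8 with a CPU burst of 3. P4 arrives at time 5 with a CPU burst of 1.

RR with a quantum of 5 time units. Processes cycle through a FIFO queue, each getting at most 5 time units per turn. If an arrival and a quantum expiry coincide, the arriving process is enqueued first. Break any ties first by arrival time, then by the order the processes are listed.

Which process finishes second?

Gantt: | idle 0-4 | P2 4-9 | P4 9-10 | P3 10-13 | P2 13-16 | P1 16-22 |
Completion: P1=22  P2=16  P3=13  P4=10
Finish order: P4 → P3 → P2 → P1

P3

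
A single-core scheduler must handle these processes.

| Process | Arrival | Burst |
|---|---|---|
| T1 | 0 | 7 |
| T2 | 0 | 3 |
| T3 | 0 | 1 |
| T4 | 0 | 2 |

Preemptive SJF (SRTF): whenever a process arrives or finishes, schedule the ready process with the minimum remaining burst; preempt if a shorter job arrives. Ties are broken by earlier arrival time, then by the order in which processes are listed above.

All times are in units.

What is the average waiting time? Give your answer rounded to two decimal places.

Gantt: | T3 0-1 | T4 1-3 | T2 3-6 | T1 6-13 |
Completion: T1=13  T2=6  T3=1  T4=3
Waiting times: T1=6, T2=3, T3=0, T4=1
Average waiting = (6+3+0+1) / 4 = 10/4 = 2.50

2.50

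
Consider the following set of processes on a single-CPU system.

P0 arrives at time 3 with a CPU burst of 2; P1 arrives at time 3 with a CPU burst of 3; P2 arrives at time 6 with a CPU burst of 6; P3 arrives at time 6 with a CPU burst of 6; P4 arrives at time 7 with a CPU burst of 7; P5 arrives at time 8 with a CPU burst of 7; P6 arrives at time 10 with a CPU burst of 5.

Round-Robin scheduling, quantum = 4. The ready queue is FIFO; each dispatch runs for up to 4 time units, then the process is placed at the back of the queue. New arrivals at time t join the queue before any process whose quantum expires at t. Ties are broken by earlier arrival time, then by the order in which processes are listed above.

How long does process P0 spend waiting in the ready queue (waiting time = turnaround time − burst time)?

Timeline: | idle 0-3 | P0 3-5 | P1 5-8 | P2 8-12 | P3 12-16 | P4 16-20 | P5 20-24 | P6 24-28 | P2 28-30 | P3 30-32 | P4 32-35 | P5 35-38 | P6 38-39 |
Completion: P0=5  P1=8  P2=30  P3=32  P4=35  P5=38  P6=39
Turnaround (C−A): P0=2  P1=5  P2=24  P3=26  P4=28  P5=30  P6=29
Waiting(P0) = turnaround − burst = 2 − 2 = 0

0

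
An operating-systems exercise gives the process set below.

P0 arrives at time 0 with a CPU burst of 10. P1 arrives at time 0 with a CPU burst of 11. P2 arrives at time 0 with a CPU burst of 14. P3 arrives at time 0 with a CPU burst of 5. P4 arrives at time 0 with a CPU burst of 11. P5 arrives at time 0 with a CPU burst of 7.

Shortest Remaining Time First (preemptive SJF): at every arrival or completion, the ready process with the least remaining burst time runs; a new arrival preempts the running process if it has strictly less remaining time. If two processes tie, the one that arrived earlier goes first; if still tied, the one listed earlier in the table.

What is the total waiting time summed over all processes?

Schedule: | P3 0-5 | P5 5-12 | P0 12-22 | P1 22-33 | P4 33-44 | P2 44-58 |
Completion: P0=22  P1=33  P2=58  P3=5  P4=44  P5=12
Waiting = turnaround − burst: P0=12, P1=22, P2=44, P3=0, P4=33, P5=5
Total waiting = 12 + 22 + 44 + 0 + 33 + 5 = 116

116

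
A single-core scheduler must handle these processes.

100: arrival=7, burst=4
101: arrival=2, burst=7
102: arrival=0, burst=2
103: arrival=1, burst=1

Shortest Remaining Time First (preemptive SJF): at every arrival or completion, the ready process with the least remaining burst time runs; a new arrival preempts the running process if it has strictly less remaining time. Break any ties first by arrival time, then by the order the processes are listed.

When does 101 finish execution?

Schedule: | 102 0-2 | 103 2-3 | 101 3-10 | 100 10-14 |
Completion: 100=14  101=10  102=2  103=3
Turnaround (C−A): 100=7  101=8  102=2  103=2

10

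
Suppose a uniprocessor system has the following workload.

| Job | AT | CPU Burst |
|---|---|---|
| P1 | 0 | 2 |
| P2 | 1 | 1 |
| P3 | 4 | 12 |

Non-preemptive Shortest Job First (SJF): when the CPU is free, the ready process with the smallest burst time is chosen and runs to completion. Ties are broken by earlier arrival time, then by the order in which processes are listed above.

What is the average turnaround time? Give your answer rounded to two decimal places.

5.33

Timeline: | P1 0-2 | P2 2-3 | idle 3-4 | P3 4-16 |
Completion: P1=2  P2=3  P3=16
Turnaround times: P1=2, P2=2, P3=12
Average turnaround = (2+2+12) / 3 = 16/3 = 5.33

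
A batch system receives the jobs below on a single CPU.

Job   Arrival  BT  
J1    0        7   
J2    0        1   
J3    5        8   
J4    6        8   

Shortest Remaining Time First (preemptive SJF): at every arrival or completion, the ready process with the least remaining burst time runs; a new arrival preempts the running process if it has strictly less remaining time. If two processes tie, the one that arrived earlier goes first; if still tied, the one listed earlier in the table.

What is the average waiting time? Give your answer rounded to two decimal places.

3.50

Timeline: | J2 0-1 | J1 1-8 | J3 8-16 | J4 16-24 |
Completion: J1=8  J2=1  J3=16  J4=24
Turnaround (C−A): J1=8  J2=1  J3=11  J4=18
Waiting times: J1=1, J2=0, J3=3, J4=10
Average waiting = (1+0+3+10) / 4 = 14/4 = 3.50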